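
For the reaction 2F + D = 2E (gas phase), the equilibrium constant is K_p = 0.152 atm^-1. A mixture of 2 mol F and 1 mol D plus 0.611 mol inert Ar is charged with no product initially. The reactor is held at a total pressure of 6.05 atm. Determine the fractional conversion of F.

X = 0.305

Let X = conversion of F (basis 2 mol F); extent of reaction ξ = X.
Species balance: n_F = 2 − 2X; n_D = 1 − X; n_E = 2X; n_I = 0.611 (inert).
n_T = Σnᵢ = 3.61 − X.
y_i = n_i/n_T, p_i = y_i·P. K_p = p_E^2 / (p_F^2 p_D).
Substituting and setting equal to 0.152 atm^-1 gives a polynomial in X; the root in (0,1) is X = 0.305.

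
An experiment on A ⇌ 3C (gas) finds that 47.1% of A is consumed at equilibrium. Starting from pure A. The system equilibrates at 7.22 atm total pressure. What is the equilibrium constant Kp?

Kp = 73.7 atm^2

Take 1 mol A as basis and let X be its fractional conversion, so ξ = X.
Mole table: n_A = 1 − X; n_C = 3X.
n_T = Σnᵢ = 1 + 2X.
At X = 0.471: n_A = 0.529, n_C = 1.41, n_T = 1.94.
p_i = (n_i/n_T)·P. Kp = p_C^3 / (p_A) = 73.7 atm^2.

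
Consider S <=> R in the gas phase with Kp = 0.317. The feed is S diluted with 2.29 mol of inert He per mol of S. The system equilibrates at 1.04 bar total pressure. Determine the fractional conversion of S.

X = 0.241

Let X = conversion of S (basis 1 mol S); extent of reaction ξ = X.
Moles: n_S = 1 − X; n_R = X; n_I = 2.29 (inert).
n_T stays at 3.29 (no change in mole number).
y_i = n_i/n_T, p_i = y_i·P. Kp = p_R / (p_S).
Equating to 0.317 and solving on 0 < X < 1: X = 0.241.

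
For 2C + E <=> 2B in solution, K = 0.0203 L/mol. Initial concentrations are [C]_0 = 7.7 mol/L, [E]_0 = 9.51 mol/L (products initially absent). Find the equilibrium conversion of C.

X = 0.292

Let X = conversion of C; extent ξ = 7.7X/2 mol/L.
Concentrations: [C] = 7.7 − 7.7X; [E] = 9.51 − 3.85X; [B] = 7.7X.
K = [B]^2 / ([C]^2 [E]).
Equating to 0.0203 L/mol: the physical root is X = 0.292.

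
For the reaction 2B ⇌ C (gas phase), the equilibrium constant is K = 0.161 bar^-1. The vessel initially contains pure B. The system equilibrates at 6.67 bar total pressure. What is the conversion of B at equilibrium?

Take 1 mol B as basis and let X be its fractional conversion, so ξ = 0.5X.
Species balance: n_B = 1 − X; n_C = 0.5X.
Summing: n_T = 1 − 0.5X.
With p_i = (n_i/n_T)P, K = p_C / (p_B^2).
Equating to 0.161 bar^-1 and solving on 0 < X < 1: X = 0.565.

X = 0.565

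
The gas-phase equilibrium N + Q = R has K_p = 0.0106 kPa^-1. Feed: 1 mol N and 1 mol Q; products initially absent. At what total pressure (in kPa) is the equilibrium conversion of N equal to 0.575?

P = 428 kPa

Basis: 1 mol N initially; let X = conversion of N. Extent ξ = X.
At extent ξ: n_N = 1 − X; n_Q = 1 − X; n_R = X.
n_T = Σnᵢ = 2 − X.
K_p = p_R / (p_N p_Q) with p_i = (n_i/n_T)·P.
At X = 0.575: the mole-fraction product g(X) = Π y_i^ν_i = 4.536. Since K_p = g(X)·P^{-1}, P = (g/K_p)^(1/1) = (4.536/0.0106)^(1/1) = 428 kPa.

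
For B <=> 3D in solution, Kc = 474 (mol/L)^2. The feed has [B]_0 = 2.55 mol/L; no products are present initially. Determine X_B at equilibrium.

Let X = conversion of B; extent ξ = 2.55·X mol/L.
Concentrations: [B] = 2.55 − 2.55X; [D] = 7.65X.
Kc = [D]^3 / ([B]).
Solving Kc = 474 for X ∈ (0,1): X = 0.806.

X = 0.806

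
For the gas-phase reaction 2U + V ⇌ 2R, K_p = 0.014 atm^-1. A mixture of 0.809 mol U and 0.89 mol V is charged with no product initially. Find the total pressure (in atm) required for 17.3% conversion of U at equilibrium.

P = 6.21 atm

Basis: 0.809 mol U initially; let X = conversion of U. Extent ξ = 0.405X.
Moles: n_U = 0.809 − 0.809X; n_V = 0.89 − 0.405X; n_R = 0.809X.
n_T = Σnᵢ = 1.7 − 0.405X.
K_p = p_R^2 / (p_U^2 p_V) with p_i = (n_i/n_T)·P.
At X = 0.173: the mole-fraction product g(X) = Π y_i^ν_i = 0.08693. Since K_p = g(X)·P^{-1}, P = (g/K_p)^(1/1) = (0.08693/0.014)^(1/1) = 6.21 atm.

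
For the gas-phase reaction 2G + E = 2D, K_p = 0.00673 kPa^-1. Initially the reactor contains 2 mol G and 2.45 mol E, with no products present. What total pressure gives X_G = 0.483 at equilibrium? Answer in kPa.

Let X = conversion of G (basis 2 mol G); extent of reaction ξ = X.
At extent ξ: n_G = 2 − 2X; n_E = 2.45 − X; n_D = 2X.
Summing: n_T = 4.45 − X.
K_p = p_D^2 / (p_G^2 p_E) with p_i = (n_i/n_T)·P.
At X = 0.483: the mole-fraction product g(X) = Π y_i^ν_i = 1.76. Since K_p = g(X)·P^{-1}, P = (g/K_p)^(1/1) = (1.76/0.00673)^(1/1) = 262 kPa.

P = 262 kPa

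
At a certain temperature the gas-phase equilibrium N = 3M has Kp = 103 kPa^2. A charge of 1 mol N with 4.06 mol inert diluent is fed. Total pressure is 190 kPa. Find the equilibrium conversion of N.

Let X = conversion of N (basis 1 mol N); extent of reaction ξ = X.
At extent ξ: n_N = 1 − X; n_M = 3X; n_I = 4.06 (inert).
n_T = Σnᵢ = 5.06 + 2X.
y_i = n_i/n_T, p_i = y_i·P. Kp = p_M^3 / (p_N).
Equating to 103 kPa^2 and solving on 0 < X < 1: X = 0.137.

X = 0.137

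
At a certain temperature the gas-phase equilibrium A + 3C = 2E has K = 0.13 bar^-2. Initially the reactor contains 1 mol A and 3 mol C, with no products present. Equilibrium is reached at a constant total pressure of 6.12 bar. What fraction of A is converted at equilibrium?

X = 0.491

Take 1 mol A as basis and let X be its fractional conversion, so ξ = X.
At extent ξ: n_A = 1 − X; n_C = 3 − 3X; n_E = 2X.
Summing: n_T = 4 − 2X.
y_i = n_i/n_T, p_i = y_i·P. K = p_E^2 / (p_A p_C^3).
Setting this equal to 0.13 bar^-2 and taking the physical root (0 < X < 1) gives X = 0.491.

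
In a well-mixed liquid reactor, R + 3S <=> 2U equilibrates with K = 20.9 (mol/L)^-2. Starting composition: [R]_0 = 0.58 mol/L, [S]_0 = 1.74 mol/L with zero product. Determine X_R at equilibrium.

X = 0.685

Let X = conversion of R; extent ξ = 0.58·X mol/L.
Concentrations: [R] = 0.58 − 0.58X; [S] = 1.74 − 1.74X; [U] = 1.16X.
K = [U]^2 / ([R] [S]^3).
Solving K = 20.9 for X ∈ (0,1): X = 0.685.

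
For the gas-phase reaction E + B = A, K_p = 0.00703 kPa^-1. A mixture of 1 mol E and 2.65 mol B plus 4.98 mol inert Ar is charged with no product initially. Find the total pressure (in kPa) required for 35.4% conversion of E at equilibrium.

Let X = conversion of E (basis 1 mol E); extent of reaction ξ = X.
Species balance: n_E = 1 − X; n_B = 2.65 − X; n_A = X; n_I = 4.98 (inert).
Summing: n_T = 8.63 − X.
K_p = p_A / (p_E p_B) with p_i = (n_i/n_T)·P.
At X = 0.354: the mole-fraction product g(X) = Π y_i^ν_i = 1.975. Since K_p = g(X)·P^{-1}, P = (g/K_p)^(1/1) = (1.975/0.00703)^(1/1) = 281 kPa.

P = 281 kPa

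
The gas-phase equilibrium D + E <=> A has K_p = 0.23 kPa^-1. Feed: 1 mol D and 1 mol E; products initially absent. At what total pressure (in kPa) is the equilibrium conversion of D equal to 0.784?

P = 88.8 kPa

Let X = conversion of D (basis 1 mol D); extent of reaction ξ = X.
Moles: n_D = 1 − X; n_E = 1 − X; n_A = X.
Summing: n_T = 2 − X.
K_p = p_A / (p_D p_E) with p_i = (n_i/n_T)·P.
At X = 0.784: the mole-fraction product g(X) = Π y_i^ν_i = 20.43. Since K_p = g(X)·P^{-1}, P = (g/K_p)^(1/1) = (20.43/0.23)^(1/1) = 88.8 kPa.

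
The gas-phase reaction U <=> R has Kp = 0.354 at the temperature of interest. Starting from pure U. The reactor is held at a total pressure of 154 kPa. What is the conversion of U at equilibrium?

Take 1 mol U as basis and let X be its fractional conversion, so ξ = X.
Species balance: n_U = 1 − X; n_R = X.
Total moles n_T = 1 (Δν = 0, constant).
Mole fractions y_i = n_i/n_T; Kp = p_R / (p_U) with p_i = y_i·P.
Substituting and setting equal to 0.354 gives a polynomial in X; the root in (0,1) is X = 0.261.

X = 0.261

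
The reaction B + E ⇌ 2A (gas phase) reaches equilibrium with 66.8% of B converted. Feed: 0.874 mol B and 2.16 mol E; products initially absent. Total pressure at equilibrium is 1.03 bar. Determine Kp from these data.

Kp = 2.98

Basis: 0.874 mol B initially; let X = conversion of B. Extent ξ = 0.874X.
Species balance: n_B = 0.874 − 0.874X; n_E = 2.16 − 0.874X; n_A = 1.75X.
n_T stays at 3.03 (no change in mole number).
At X = 0.668: n_B = 0.29, n_E = 1.58, n_A = 1.17, n_T = 3.03.
p_i = (n_i/n_T)·P. Kp = p_A^2 / (p_B p_E) = 2.98.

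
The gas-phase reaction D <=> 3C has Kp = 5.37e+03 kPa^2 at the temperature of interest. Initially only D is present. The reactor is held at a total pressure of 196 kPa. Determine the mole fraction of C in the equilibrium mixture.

y_C = 0.430

Let X = conversion of D (basis 1 mol D); extent of reaction ξ = X.
Moles: n_D = 1 − X; n_C = 3X.
Total moles n_T = 1 + 2X.
Mole fractions y_i = n_i/n_T; Kp = p_C^3 / (p_D) with p_i = y_i·P.
Setting this equal to 5.37e+03 kPa^2 and taking the physical root (0 < X < 1) gives X = 0.201.
Then n_C = 0.603, n_T = 1.4, so y_C = 0.430.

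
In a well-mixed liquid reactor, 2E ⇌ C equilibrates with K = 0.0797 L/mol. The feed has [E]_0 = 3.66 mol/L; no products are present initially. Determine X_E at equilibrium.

X = 0.292

Let X = conversion of E; extent ξ = 3.66X/2 mol/L.
Concentrations: [E] = 3.66 − 3.66X; [C] = 1.83X.
K = [C] / ([E]^2).
Solving K = 0.0797 for X ∈ (0,1): X = 0.292.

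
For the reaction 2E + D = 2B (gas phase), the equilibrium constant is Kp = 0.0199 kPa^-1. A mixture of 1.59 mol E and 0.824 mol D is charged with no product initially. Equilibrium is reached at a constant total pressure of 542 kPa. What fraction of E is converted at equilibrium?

Let X = conversion of E (basis 1.59 mol E); extent of reaction ξ = 0.795X.
Mole table: n_E = 1.59 − 1.59X; n_D = 0.824 − 0.795X; n_B = 1.59X.
n_T = Σnᵢ = 2.41 − 0.795X.
y_i = n_i/n_T, p_i = y_i·P. Kp = p_B^2 / (p_E^2 p_D).
This yields a degree-3 equation in X; solving on (0,1), X = 0.585.

X = 0.585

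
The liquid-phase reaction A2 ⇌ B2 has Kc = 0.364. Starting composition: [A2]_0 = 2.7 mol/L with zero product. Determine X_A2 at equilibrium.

X = 0.267

Let X = conversion of A2; extent ξ = 2.7·X mol/L.
Concentrations: [A2] = 2.7 − 2.7X; [B2] = 2.7X.
Kc = [B2] / ([A2]).
Solving Kc = 0.364 for X ∈ (0,1): X = 0.267.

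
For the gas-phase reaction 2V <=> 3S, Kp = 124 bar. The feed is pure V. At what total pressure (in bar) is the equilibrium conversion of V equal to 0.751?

P = 7.4 bar

Take 1 mol V as basis and let X be its fractional conversion, so ξ = 0.5X.
At extent ξ: n_V = 1 − X; n_S = 1.5X.
Total moles n_T = 1 + 0.5X.
Kp = p_S^3 / (p_V^2) with p_i = (n_i/n_T)·P.
At X = 0.751: the mole-fraction product g(X) = Π y_i^ν_i = 16.76. Since Kp = g(X)·P^{1}, P = (Kp/g)^(1/1) = (124/16.76)^(1/1) = 7.4 bar.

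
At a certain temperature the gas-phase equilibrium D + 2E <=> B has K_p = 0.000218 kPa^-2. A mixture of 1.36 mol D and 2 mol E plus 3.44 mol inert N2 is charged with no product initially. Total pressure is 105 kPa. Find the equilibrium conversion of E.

X = 0.183

Take 2 mol E as basis and let X be its fractional conversion, so ξ = X.
Mole table: n_D = 1.36 − X; n_E = 2 − 2X; n_B = X; n_I = 3.44 (inert).
Summing: n_T = 6.8 − 2X.
Mole fractions y_i = n_i/n_T; K_p = p_B / (p_D p_E^2) with p_i = y_i·P.
Setting this equal to 0.000218 kPa^-2 and taking the physical root (0 < X < 1) gives X = 0.183.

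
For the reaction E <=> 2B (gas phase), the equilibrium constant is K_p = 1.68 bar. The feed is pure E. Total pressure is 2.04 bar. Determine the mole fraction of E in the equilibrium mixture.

y_E = 0.415

Basis: 1 mol E initially; let X = conversion of E. Extent ξ = X.
Mole table: n_E = 1 − X; n_B = 2X.
n_T = Σnᵢ = 1 + X.
With p_i = (n_i/n_T)P, K_p = p_B^2 / (p_E).
Equating to 1.68 bar and solving on 0 < X < 1: X = 0.413.
Then n_E = 0.587, n_T = 1.41, so y_E = 0.415.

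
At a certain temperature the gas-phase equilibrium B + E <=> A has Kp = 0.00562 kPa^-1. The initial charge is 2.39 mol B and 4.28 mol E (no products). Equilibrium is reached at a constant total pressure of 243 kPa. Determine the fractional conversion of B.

X = 0.440

Basis: 2.39 mol B initially; let X = conversion of B. Extent ξ = 2.39X.
Mole table: n_B = 2.39 − 2.39X; n_E = 4.28 − 2.39X; n_A = 2.39X.
Summing: n_T = 6.67 − 2.39X.
Mole fractions y_i = n_i/n_T; Kp = p_A / (p_B p_E) with p_i = y_i·P.
This yields a degree-2 equation in X; solving on (0,1), X = 0.440.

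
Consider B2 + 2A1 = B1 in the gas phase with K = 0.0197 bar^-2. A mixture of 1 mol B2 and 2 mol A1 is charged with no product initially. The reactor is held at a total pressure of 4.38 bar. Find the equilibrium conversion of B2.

X = 0.132

Take 1 mol B2 as basis and let X be its fractional conversion, so ξ = X.
At extent ξ: n_B2 = 1 − X; n_A1 = 2 − 2X; n_B1 = X.
n_T = Σnᵢ = 3 − 2X.
y_i = n_i/n_T, p_i = y_i·P. K = p_B1 / (p_B2 p_A1^2).
Equating to 0.0197 bar^-2 and solving on 0 < X < 1: X = 0.132.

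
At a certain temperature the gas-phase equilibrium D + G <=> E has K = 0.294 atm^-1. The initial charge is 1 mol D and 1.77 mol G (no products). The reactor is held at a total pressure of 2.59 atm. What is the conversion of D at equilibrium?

X = 0.311

Basis: 1 mol D initially; let X = conversion of D. Extent ξ = X.
Moles: n_D = 1 − X; n_G = 1.77 − X; n_E = X.
n_T = Σnᵢ = 2.77 − X.
With p_i = (n_i/n_T)P, K = p_E / (p_D p_G).
Setting this equal to 0.294 atm^-1 and taking the physical root (0 < X < 1) gives X = 0.311.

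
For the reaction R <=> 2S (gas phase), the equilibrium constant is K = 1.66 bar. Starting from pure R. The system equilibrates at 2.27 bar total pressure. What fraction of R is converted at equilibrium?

X = 0.393

Take 1 mol R as basis and let X be its fractional conversion, so ξ = X.
Moles: n_R = 1 − X; n_S = 2X.
Summing: n_T = 1 + X.
With p_i = (n_i/n_T)P, K = p_S^2 / (p_R).
Equating to 1.66 bar and solving on 0 < X < 1: X = 0.393.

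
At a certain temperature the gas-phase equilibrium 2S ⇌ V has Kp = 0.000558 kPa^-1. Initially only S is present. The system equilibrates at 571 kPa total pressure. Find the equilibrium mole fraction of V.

y_V = 0.203

Take 1 mol S as basis and let X be its fractional conversion, so ξ = 0.5X.
Species balance: n_S = 1 − X; n_V = 0.5X.
Total moles n_T = 1 − 0.5X.
With p_i = (n_i/n_T)P, Kp = p_V / (p_S^2).
Equating to 0.000558 kPa^-1 and solving on 0 < X < 1: X = 0.337.
Then n_V = 0.168, n_T = 0.832, so y_V = 0.203.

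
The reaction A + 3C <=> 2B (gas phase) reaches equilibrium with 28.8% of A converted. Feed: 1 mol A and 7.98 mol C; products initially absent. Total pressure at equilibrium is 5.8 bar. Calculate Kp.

Basis: 1 mol A initially; let X = conversion of A. Extent ξ = X.
Species balance: n_A = 1 − X; n_C = 7.98 − 3X; n_B = 2X.
Summing: n_T = 8.98 − 2X.
At X = 0.288: n_A = 0.712, n_C = 7.12, n_B = 0.576, n_T = 8.4.
p_i = (n_i/n_T)·P. Kp = p_B^2 / (p_A p_C^3) = 0.00272 bar^-2.

Kp = 0.00272 bar^-2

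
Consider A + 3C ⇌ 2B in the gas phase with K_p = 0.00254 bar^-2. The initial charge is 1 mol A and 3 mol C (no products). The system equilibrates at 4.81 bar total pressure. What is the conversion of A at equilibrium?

X = 0.128

Let X = conversion of A (basis 1 mol A); extent of reaction ξ = X.
Moles: n_A = 1 − X; n_C = 3 − 3X; n_B = 2X.
n_T = Σnᵢ = 4 − 2X.
Mole fractions y_i = n_i/n_T; K_p = p_B^2 / (p_A p_C^3) with p_i = y_i·P.
Setting this equal to 0.00254 bar^-2 and taking the physical root (0 < X < 1) gives X = 0.128.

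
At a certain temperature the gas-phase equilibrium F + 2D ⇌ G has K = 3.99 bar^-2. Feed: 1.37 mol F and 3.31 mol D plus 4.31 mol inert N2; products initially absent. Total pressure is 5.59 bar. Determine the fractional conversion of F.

Take 1.37 mol F as basis and let X be its fractional conversion, so ξ = 1.37X.
Species balance: n_F = 1.37 − 1.37X; n_D = 3.31 − 2.74X; n_G = 1.37X; n_I = 4.31 (inert).
Summing: n_T = 8.99 − 2.74X.
With p_i = (n_i/n_T)P, K = p_G / (p_F p_D^2).
Equating to 3.99 bar^-2 and solving on 0 < X < 1: X = 0.783.

X = 0.783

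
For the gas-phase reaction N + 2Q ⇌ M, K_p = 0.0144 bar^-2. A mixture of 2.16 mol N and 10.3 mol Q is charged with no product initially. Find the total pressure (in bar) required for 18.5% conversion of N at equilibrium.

Basis: 2.16 mol N initially; let X = conversion of N. Extent ξ = 2.16X.
Moles: n_N = 2.16 − 2.16X; n_Q = 10.3 − 4.32X; n_M = 2.16X.
Total moles n_T = 12.5 − 4.32X.
K_p = p_M / (p_N p_Q^2) with p_i = (n_i/n_T)·P.
At X = 0.185: the mole-fraction product g(X) = Π y_i^ν_i = 0.3419. Since K_p = g(X)·P^{-2}, P = (g/K_p)^(1/2) = (0.3419/0.0144)^(1/2) = 4.87 bar.

P = 4.87 bar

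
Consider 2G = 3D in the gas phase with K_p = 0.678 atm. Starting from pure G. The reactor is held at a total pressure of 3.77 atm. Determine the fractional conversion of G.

Basis: 1 mol G initially; let X = conversion of G. Extent ξ = 0.5X.
Moles: n_G = 1 − X; n_D = 1.5X.
n_T = Σnᵢ = 1 + 0.5X.
Mole fractions y_i = n_i/n_T; K_p = p_D^3 / (p_G^2) with p_i = y_i·P.
Substituting and setting equal to 0.678 atm gives a polynomial in X; the root in (0,1) is X = 0.309.

X = 0.309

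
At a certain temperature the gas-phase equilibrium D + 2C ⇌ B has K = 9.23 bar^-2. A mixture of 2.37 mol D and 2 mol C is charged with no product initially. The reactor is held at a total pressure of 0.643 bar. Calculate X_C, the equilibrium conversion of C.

X = 0.542

Take 2 mol C as basis and let X be its fractional conversion, so ξ = X.
At extent ξ: n_D = 2.37 − X; n_C = 2 − 2X; n_B = X.
n_T = Σnᵢ = 4.37 − 2X.
With p_i = (n_i/n_T)P, K = p_B / (p_D p_C^2).
Setting this equal to 9.23 bar^-2 and taking the physical root (0 < X < 1) gives X = 0.542.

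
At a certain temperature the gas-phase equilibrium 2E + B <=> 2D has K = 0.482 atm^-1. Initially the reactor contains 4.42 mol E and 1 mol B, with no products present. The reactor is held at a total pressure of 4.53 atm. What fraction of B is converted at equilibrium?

X = 0.638

Take 1 mol B as basis and let X be its fractional conversion, so ξ = X.
Mole table: n_E = 4.42 − 2X; n_B = 1 − X; n_D = 2X.
Total moles n_T = 5.42 − X.
Mole fractions y_i = n_i/n_T; K = p_D^2 / (p_E^2 p_B) with p_i = y_i·P.
Setting this equal to 0.482 atm^-1 and taking the physical root (0 < X < 1) gives X = 0.638.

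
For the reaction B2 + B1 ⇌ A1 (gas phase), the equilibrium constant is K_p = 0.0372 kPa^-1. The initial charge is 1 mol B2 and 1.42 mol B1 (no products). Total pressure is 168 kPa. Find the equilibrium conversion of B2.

X = 0.720

Let X = conversion of B2 (basis 1 mol B2); extent of reaction ξ = X.
Species balance: n_B2 = 1 − X; n_B1 = 1.42 − X; n_A1 = X.
Summing: n_T = 2.42 − X.
y_i = n_i/n_T, p_i = y_i·P. K_p = p_A1 / (p_B2 p_B1).
Substituting and setting equal to 0.0372 kPa^-1 gives a polynomial in X; the root in (0,1) is X = 0.720.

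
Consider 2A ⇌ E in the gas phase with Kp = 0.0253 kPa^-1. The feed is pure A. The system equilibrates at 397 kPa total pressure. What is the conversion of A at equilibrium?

Take 1 mol A as basis and let X be its fractional conversion, so ξ = 0.5X.
Mole table: n_A = 1 − X; n_E = 0.5X.
Total moles n_T = 1 − 0.5X.
y_i = n_i/n_T, p_i = y_i·P. Kp = p_E / (p_A^2).
This yields a degree-2 equation in X; solving on (0,1), X = 0.844.

X = 0.844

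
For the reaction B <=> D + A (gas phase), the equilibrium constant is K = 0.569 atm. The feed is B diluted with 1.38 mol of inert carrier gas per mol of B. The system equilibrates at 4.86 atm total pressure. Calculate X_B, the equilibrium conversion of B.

X = 0.432

Let X = conversion of B (basis 1 mol B); extent of reaction ξ = X.
Moles: n_B = 1 − X; n_D = X; n_A = X; n_I = 1.38 (inert).
Summing: n_T = 2.38 + X.
With p_i = (n_i/n_T)P, K = p_D p_A / (p_B).
Substituting and setting equal to 0.569 atm gives a polynomial in X; the root in (0,1) is X = 0.432.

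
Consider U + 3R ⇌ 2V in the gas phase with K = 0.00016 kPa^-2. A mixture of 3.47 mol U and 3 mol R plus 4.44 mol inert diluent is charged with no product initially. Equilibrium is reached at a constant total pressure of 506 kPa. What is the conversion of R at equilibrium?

Basis: 3 mol R initially; let X = conversion of R. Extent ξ = X.
At extent ξ: n_U = 3.47 − X; n_R = 3 − 3X; n_V = 2X; n_I = 4.44 (inert).
Summing: n_T = 10.9 − 2X.
With p_i = (n_i/n_T)P, K = p_V^2 / (p_U p_R^3).
Equating to 0.00016 kPa^-2 and solving on 0 < X < 1: X = 0.637.

X = 0.637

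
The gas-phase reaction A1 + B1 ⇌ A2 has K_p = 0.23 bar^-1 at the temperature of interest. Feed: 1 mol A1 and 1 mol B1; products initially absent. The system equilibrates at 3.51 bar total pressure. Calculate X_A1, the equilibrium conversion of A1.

Basis: 1 mol A1 initially; let X = conversion of A1. Extent ξ = X.
At extent ξ: n_A1 = 1 − X; n_B1 = 1 − X; n_A2 = X.
n_T = Σnᵢ = 2 − X.
y_i = n_i/n_T, p_i = y_i·P. K_p = p_A2 / (p_A1 p_B1).
This yields a degree-2 equation in X; solving on (0,1), X = 0.256.

X = 0.256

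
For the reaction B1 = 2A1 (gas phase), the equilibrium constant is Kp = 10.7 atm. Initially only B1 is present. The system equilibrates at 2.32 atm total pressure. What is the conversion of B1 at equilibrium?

X = 0.732

Let X = conversion of B1 (basis 1 mol B1); extent of reaction ξ = X.
Mole table: n_B1 = 1 − X; n_A1 = 2X.
Summing: n_T = 1 + X.
Mole fractions y_i = n_i/n_T; Kp = p_A1^2 / (p_B1) with p_i = y_i·P.
Equating to 10.7 atm and solving on 0 < X < 1: X = 0.732.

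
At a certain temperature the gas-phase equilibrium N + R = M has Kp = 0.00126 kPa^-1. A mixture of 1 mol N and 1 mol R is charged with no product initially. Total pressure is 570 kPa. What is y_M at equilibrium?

Basis: 1 mol N initially; let X = conversion of N. Extent ξ = X.
Mole table: n_N = 1 − X; n_R = 1 − X; n_M = X.
Summing: n_T = 2 − X.
With p_i = (n_i/n_T)P, Kp = p_M / (p_N p_R).
This yields a degree-2 equation in X; solving on (0,1), X = 0.237.
Then n_M = 0.237, n_T = 1.76, so y_M = 0.134.

y_M = 0.134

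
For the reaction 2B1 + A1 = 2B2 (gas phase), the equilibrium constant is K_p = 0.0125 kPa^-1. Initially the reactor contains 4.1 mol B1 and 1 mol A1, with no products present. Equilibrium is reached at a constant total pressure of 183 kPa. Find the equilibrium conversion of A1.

Take 1 mol A1 as basis and let X be its fractional conversion, so ξ = X.
At extent ξ: n_B1 = 4.1 − 2X; n_A1 = 1 − X; n_B2 = 2X.
n_T = Σnᵢ = 5.1 − X.
y_i = n_i/n_T, p_i = y_i·P. K_p = p_B2^2 / (p_B1^2 p_A1).
This yields a degree-3 equation in X; solving on (0,1), X = 0.624.

X = 0.624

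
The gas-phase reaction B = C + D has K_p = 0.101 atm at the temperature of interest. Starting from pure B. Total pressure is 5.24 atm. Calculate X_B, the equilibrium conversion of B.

X = 0.138

Take 1 mol B as basis and let X be its fractional conversion, so ξ = X.
Species balance: n_B = 1 − X; n_C = X; n_D = X.
n_T = Σnᵢ = 1 + X.
Mole fractions y_i = n_i/n_T; K_p = p_C p_D / (p_B) with p_i = y_i·P.
Setting this equal to 0.101 atm and taking the physical root (0 < X < 1) gives X = 0.138.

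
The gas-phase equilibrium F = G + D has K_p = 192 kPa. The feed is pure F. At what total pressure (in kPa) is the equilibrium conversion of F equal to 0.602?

Take 1 mol F as basis and let X be its fractional conversion, so ξ = X.
Species balance: n_F = 1 − X; n_G = X; n_D = X.
n_T = Σnᵢ = 1 + X.
K_p = p_G p_D / (p_F) with p_i = (n_i/n_T)·P.
At X = 0.602: the mole-fraction product g(X) = Π y_i^ν_i = 0.5684. Since K_p = g(X)·P^{1}, P = (K_p/g)^(1/1) = (192/0.5684)^(1/1) = 338 kPa.

P = 338 kPa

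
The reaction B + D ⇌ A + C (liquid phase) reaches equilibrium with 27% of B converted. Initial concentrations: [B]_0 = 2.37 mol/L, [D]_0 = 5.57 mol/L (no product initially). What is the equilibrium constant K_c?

K_c = 0.048

Let X = conversion of B.
Concentrations: [B] = 2.37 − 2.37X; [D] = 5.57 − 2.37X; [A] = 2.37X; [C] = 2.37X.
At X = 0.27: [B] = 1.73, [D] = 4.93, [A] = 0.64, [C] = 0.64.
K_c = [A] [C] / ([B] [D]) = 0.048.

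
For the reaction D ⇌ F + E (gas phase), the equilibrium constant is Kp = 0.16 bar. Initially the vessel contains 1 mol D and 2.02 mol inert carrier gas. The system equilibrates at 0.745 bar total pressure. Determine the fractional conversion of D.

X = 0.574

Take 1 mol D as basis and let X be its fractional conversion, so ξ = X.
Mole table: n_D = 1 − X; n_F = X; n_E = X; n_I = 2.02 (inert).
n_T = Σnᵢ = 3.02 + X.
y_i = n_i/n_T, p_i = y_i·P. Kp = p_F p_E / (p_D).
This yields a degree-2 equation in X; solving on (0,1), X = 0.574.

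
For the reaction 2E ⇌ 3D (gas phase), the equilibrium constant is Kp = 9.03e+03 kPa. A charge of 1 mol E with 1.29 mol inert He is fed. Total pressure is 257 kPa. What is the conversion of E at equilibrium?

X = 0.852

Let X = conversion of E (basis 1 mol E); extent of reaction ξ = 0.5X.
At extent ξ: n_E = 1 − X; n_D = 1.5X; n_I = 1.29 (inert).
Total moles n_T = 2.29 + 0.5X.
Mole fractions y_i = n_i/n_T; Kp = p_D^3 / (p_E^2) with p_i = y_i·P.
Equating to 9.03e+03 kPa and solving on 0 < X < 1: X = 0.852.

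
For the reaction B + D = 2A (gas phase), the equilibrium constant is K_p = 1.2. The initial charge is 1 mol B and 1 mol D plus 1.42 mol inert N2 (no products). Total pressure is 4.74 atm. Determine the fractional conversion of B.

Take 1 mol B as basis and let X be its fractional conversion, so ξ = X.
Species balance: n_B = 1 − X; n_D = 1 − X; n_A = 2X; n_I = 1.42 (inert).
n_T stays at 3.42 (no change in mole number).
y_i = n_i/n_T, p_i = y_i·P. K_p = p_A^2 / (p_B p_D).
Setting this equal to 1.2 and taking the physical root (0 < X < 1) gives X = 0.354.

X = 0.354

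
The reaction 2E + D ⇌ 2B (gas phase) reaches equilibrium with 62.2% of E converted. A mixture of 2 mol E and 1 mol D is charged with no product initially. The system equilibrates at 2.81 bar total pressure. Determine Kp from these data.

Let X = conversion of E (basis 2 mol E); extent of reaction ξ = X.
At extent ξ: n_E = 2 − 2X; n_D = 1 − X; n_B = 2X.
Summing: n_T = 3 − X.
At X = 0.622: n_E = 0.756, n_D = 0.378, n_B = 1.24, n_T = 2.38.
p_i = (n_i/n_T)·P. Kp = p_B^2 / (p_E^2 p_D) = 6.06 bar^-1.

Kp = 6.06 bar^-1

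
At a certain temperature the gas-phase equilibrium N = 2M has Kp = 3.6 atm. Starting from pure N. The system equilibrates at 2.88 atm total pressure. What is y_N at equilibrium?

Take 1 mol N as basis and let X be its fractional conversion, so ξ = X.
Moles: n_N = 1 − X; n_M = 2X.
n_T = Σnᵢ = 1 + X.
Mole fractions y_i = n_i/n_T; Kp = p_M^2 / (p_N) with p_i = y_i·P.
Substituting and setting equal to 3.6 atm gives a polynomial in X; the root in (0,1) is X = 0.488.
Then n_N = 0.512, n_T = 1.49, so y_N = 0.344.

y_N = 0.344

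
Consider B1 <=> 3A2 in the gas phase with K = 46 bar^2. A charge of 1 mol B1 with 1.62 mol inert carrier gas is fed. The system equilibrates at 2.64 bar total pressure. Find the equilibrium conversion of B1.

Let X = conversion of B1 (basis 1 mol B1); extent of reaction ξ = X.
Species balance: n_B1 = 1 − X; n_A2 = 3X; n_I = 1.62 (inert).
Total moles n_T = 2.62 + 2X.
Mole fractions y_i = n_i/n_T; K = p_A2^3 / (p_B1) with p_i = y_i·P.
Substituting and setting equal to 46 bar^2 gives a polynomial in X; the root in (0,1) is X = 0.861.

X = 0.861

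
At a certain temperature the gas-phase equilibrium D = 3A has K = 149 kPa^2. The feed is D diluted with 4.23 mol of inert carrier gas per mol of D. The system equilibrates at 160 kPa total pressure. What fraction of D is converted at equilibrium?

X = 0.177

Basis: 1 mol D initially; let X = conversion of D. Extent ξ = X.
At extent ξ: n_D = 1 − X; n_A = 3X; n_I = 4.23 (inert).
n_T = Σnᵢ = 5.23 + 2X.
With p_i = (n_i/n_T)P, K = p_A^3 / (p_D).
Substituting and setting equal to 149 kPa^2 gives a polynomial in X; the root in (0,1) is X = 0.177.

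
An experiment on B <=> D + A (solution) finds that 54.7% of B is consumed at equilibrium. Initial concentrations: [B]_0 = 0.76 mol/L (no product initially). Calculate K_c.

Let X = conversion of B.
Concentrations: [B] = 0.76 − 0.76X; [D] = 0.76X; [A] = 0.76X.
At X = 0.547: [B] = 0.344, [D] = 0.416, [A] = 0.416.
K_c = [D] [A] / ([B]) = 0.502 mol/L.

K_c = 0.502 mol/L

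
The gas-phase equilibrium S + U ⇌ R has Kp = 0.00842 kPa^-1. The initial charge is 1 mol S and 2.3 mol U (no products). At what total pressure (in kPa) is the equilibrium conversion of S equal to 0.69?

P = 429 kPa

Let X = conversion of S (basis 1 mol S); extent of reaction ξ = X.
At extent ξ: n_S = 1 − X; n_U = 2.3 − X; n_R = X.
Summing: n_T = 3.3 − X.
Kp = p_R / (p_S p_U) with p_i = (n_i/n_T)·P.
At X = 0.69: the mole-fraction product g(X) = Π y_i^ν_i = 3.608. Since Kp = g(X)·P^{-1}, P = (g/Kp)^(1/1) = (3.608/0.00842)^(1/1) = 429 kPa.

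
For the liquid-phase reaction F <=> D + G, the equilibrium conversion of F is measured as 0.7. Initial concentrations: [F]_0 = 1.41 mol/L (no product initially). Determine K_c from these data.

Let X = conversion of F.
Concentrations: [F] = 1.41 − 1.41X; [D] = 1.41X; [G] = 1.41X.
At X = 0.7: [F] = 0.423, [D] = 0.987, [G] = 0.987.
K_c = [D] [G] / ([F]) = 2.3 mol/L.

K_c = 2.3 mol/L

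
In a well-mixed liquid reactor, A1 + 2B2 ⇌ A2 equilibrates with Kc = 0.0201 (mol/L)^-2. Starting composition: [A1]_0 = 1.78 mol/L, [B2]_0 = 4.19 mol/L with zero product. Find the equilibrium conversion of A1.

Let X = conversion of A1; extent ξ = 1.78·X mol/L.
Concentrations: [A1] = 1.78 − 1.78X; [B2] = 4.19 − 3.56X; [A2] = 1.78X.
Kc = [A2] / ([A1] [B2]^2).
Solving Kc = 0.0201 for X ∈ (0,1): X = 0.197.

X = 0.197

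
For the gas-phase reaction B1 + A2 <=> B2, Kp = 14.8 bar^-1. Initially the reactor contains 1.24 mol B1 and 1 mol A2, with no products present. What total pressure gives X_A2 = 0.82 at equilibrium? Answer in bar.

P = 1.04 bar

Let X = conversion of A2 (basis 1 mol A2); extent of reaction ξ = X.
Mole table: n_B1 = 1.24 − X; n_A2 = 1 − X; n_B2 = X.
Summing: n_T = 2.24 − X.
Kp = p_B2 / (p_B1 p_A2) with p_i = (n_i/n_T)·P.
At X = 0.82: the mole-fraction product g(X) = Π y_i^ν_i = 15.4. Since Kp = g(X)·P^{-1}, P = (g/Kp)^(1/1) = (15.4/14.8)^(1/1) = 1.04 bar.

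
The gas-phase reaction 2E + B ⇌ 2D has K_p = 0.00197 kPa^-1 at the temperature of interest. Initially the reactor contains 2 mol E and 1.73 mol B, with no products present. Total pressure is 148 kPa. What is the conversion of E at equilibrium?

Basis: 2 mol E initially; let X = conversion of E. Extent ξ = X.
Moles: n_E = 2 − 2X; n_B = 1.73 − X; n_D = 2X.
n_T = Σnᵢ = 3.73 − X.
Mole fractions y_i = n_i/n_T; K_p = p_D^2 / (p_E^2 p_B) with p_i = y_i·P.
Substituting and setting equal to 0.00197 kPa^-1 gives a polynomial in X; the root in (0,1) is X = 0.260.

X = 0.260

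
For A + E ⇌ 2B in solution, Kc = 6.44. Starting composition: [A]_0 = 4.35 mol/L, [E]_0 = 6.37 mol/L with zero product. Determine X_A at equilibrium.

X = 0.661

Let X = conversion of A; extent ξ = 4.35·X mol/L.
Concentrations: [A] = 4.35 − 4.35X; [E] = 6.37 − 4.35X; [B] = 8.7X.
Kc = [B]^2 / ([A] [E]).
This equals 6.44 at X = 0.661 (the root in 0 < X < 1).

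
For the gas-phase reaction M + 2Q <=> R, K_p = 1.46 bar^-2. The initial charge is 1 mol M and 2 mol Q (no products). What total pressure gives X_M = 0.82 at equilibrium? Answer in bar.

Let X = conversion of M (basis 1 mol M); extent of reaction ξ = X.
Mole table: n_M = 1 − X; n_Q = 2 − 2X; n_R = X.
Total moles n_T = 3 − 2X.
K_p = p_R / (p_M p_Q^2) with p_i = (n_i/n_T)·P.
At X = 0.82: the mole-fraction product g(X) = Π y_i^ν_i = 65.02. Since K_p = g(X)·P^{-2}, P = (g/K_p)^(1/2) = (65.02/1.46)^(1/2) = 6.67 bar.

P = 6.67 bar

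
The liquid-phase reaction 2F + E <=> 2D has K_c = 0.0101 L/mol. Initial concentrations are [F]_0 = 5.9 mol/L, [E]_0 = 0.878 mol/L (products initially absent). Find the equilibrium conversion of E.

Let X = conversion of E; extent ξ = 0.878·X mol/L.
Concentrations: [F] = 5.9 − 1.76X; [E] = 0.878 − 0.878X; [D] = 1.76X.
K_c = [D]^2 / ([F]^2 [E]).
Equating to 0.0101 L/mol: the physical root is X = 0.253.

X = 0.253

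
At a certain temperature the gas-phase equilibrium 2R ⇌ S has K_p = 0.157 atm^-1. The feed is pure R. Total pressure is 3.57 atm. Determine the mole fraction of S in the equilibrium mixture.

y_S = 0.286

Basis: 1 mol R initially; let X = conversion of R. Extent ξ = 0.5X.
At extent ξ: n_R = 1 − X; n_S = 0.5X.
Total moles n_T = 1 − 0.5X.
y_i = n_i/n_T, p_i = y_i·P. K_p = p_S / (p_R^2).
Substituting and setting equal to 0.157 atm^-1 gives a polynomial in X; the root in (0,1) is X = 0.445.
Then n_S = 0.222, n_T = 0.778, so y_S = 0.286.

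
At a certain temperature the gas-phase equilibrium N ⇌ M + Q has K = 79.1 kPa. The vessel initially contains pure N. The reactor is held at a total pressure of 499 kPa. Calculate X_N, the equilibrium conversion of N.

X = 0.370

Let X = conversion of N (basis 1 mol N); extent of reaction ξ = X.
Mole table: n_N = 1 − X; n_M = X; n_Q = X.
Summing: n_T = 1 + X.
y_i = n_i/n_T, p_i = y_i·P. K = p_M p_Q / (p_N).
This yields a degree-2 equation in X; solving on (0,1), X = 0.370.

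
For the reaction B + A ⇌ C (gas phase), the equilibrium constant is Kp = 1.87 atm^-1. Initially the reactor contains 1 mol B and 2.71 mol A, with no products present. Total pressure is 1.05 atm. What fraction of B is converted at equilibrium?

X = 0.572

Take 1 mol B as basis and let X be its fractional conversion, so ξ = X.
Mole table: n_B = 1 − X; n_A = 2.71 − X; n_C = X.
n_T = Σnᵢ = 3.71 − X.
With p_i = (n_i/n_T)P, Kp = p_C / (p_B p_A).
Substituting and setting equal to 1.87 atm^-1 gives a polynomial in X; the root in (0,1) is X = 0.572.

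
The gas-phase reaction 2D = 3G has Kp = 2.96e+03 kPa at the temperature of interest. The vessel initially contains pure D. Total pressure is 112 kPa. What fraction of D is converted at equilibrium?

Take 1 mol D as basis and let X be its fractional conversion, so ξ = 0.5X.
Species balance: n_D = 1 − X; n_G = 1.5X.
Summing: n_T = 1 + 0.5X.
With p_i = (n_i/n_T)P, Kp = p_G^3 / (p_D^2).
Equating to 2.96e+03 kPa and solving on 0 < X < 1: X = 0.788.

X = 0.788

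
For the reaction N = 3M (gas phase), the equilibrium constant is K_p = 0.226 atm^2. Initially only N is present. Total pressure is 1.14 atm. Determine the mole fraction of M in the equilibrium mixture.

Let X = conversion of N (basis 1 mol N); extent of reaction ξ = X.
Mole table: n_N = 1 − X; n_M = 3X.
Summing: n_T = 1 + 2X.
With p_i = (n_i/n_T)P, K_p = p_M^3 / (p_N).
Substituting and setting equal to 0.226 atm^2 gives a polynomial in X; the root in (0,1) is X = 0.218.
Then n_M = 0.655, n_T = 1.44, so y_M = 0.456.

y_M = 0.456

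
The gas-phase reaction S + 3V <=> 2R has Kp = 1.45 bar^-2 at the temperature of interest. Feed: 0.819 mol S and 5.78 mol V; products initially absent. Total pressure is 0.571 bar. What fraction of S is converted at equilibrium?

X = 0.471

Let X = conversion of S (basis 0.819 mol S); extent of reaction ξ = 0.819X.
At extent ξ: n_S = 0.819 − 0.819X; n_V = 5.78 − 2.46X; n_R = 1.64X.
Summing: n_T = 6.6 − 1.64X.
With p_i = (n_i/n_T)P, Kp = p_R^2 / (p_S p_V^3).
Substituting and setting equal to 1.45 bar^-2 gives a polynomial in X; the root in (0,1) is X = 0.471.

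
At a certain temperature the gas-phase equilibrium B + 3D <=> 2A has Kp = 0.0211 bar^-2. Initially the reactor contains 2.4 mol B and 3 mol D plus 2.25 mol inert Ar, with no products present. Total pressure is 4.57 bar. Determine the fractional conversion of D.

Basis: 3 mol D initially; let X = conversion of D. Extent ξ = X.
At extent ξ: n_B = 2.4 − X; n_D = 3 − 3X; n_A = 2X; n_I = 2.25 (inert).
Summing: n_T = 7.65 − 2X.
y_i = n_i/n_T, p_i = y_i·P. Kp = p_A^2 / (p_B p_D^3).
This yields a degree-4 equation in X; solving on (0,1), X = 0.236.

X = 0.236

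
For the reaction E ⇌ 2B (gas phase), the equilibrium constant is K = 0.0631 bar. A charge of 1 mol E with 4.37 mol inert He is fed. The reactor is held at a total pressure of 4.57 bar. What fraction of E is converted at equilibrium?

Let X = conversion of E (basis 1 mol E); extent of reaction ξ = X.
At extent ξ: n_E = 1 − X; n_B = 2X; n_I = 4.37 (inert).
Summing: n_T = 5.37 + X.
y_i = n_i/n_T, p_i = y_i·P. K = p_B^2 / (p_E).
Substituting and setting equal to 0.0631 bar gives a polynomial in X; the root in (0,1) is X = 0.129.

X = 0.129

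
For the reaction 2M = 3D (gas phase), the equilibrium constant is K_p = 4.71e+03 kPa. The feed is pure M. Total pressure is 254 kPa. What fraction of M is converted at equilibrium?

Take 1 mol M as basis and let X be its fractional conversion, so ξ = 0.5X.
Species balance: n_M = 1 − X; n_D = 1.5X.
Summing: n_T = 1 + 0.5X.
Mole fractions y_i = n_i/n_T; K_p = p_D^3 / (p_M^2) with p_i = y_i·P.
Equating to 4.71e+03 kPa and solving on 0 < X < 1: X = 0.760.

X = 0.760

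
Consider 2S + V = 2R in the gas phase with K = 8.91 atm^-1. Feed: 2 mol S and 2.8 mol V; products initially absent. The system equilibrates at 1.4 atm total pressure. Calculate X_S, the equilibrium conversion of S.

X = 0.716

Take 2 mol S as basis and let X be its fractional conversion, so ξ = X.
At extent ξ: n_S = 2 − 2X; n_V = 2.8 − X; n_R = 2X.
n_T = Σnᵢ = 4.8 − X.
With p_i = (n_i/n_T)P, K = p_R^2 / (p_S^2 p_V).
Equating to 8.91 atm^-1 and solving on 0 < X < 1: X = 0.716.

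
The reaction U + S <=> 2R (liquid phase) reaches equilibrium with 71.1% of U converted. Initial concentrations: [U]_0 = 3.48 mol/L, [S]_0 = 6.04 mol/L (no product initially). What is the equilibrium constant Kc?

Let X = conversion of U.
Concentrations: [U] = 3.48 − 3.48X; [S] = 6.04 − 3.48X; [R] = 6.96X.
At X = 0.711: [U] = 1.01, [S] = 3.57, [R] = 4.95.
Kc = [R]^2 / ([U] [S]) = 6.83.

Kc = 6.83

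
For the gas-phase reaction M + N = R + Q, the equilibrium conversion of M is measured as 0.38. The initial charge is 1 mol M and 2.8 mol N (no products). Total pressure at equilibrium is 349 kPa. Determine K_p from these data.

Take 1 mol M as basis and let X be its fractional conversion, so ξ = X.
Moles: n_M = 1 − X; n_N = 2.8 − X; n_R = X; n_Q = X.
Total moles n_T = 3.8 (Δν = 0, constant).
At X = 0.38: n_M = 0.62, n_N = 2.42, n_R = 0.38, n_Q = 0.38, n_T = 3.8.
p_i = (n_i/n_T)·P. K_p = p_R p_Q / (p_M p_N) = 0.0962.

K_p = 0.0962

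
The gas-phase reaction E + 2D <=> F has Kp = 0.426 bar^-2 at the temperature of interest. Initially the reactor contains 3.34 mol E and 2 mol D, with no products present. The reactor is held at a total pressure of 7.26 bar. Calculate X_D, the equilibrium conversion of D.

Take 2 mol D as basis and let X be its fractional conversion, so ξ = X.
Mole table: n_E = 3.34 − X; n_D = 2 − 2X; n_F = X.
n_T = Σnᵢ = 5.34 − 2X.
With p_i = (n_i/n_T)P, Kp = p_F / (p_E p_D^2).
Substituting and setting equal to 0.426 bar^-2 gives a polynomial in X; the root in (0,1) is X = 0.780.

X = 0.780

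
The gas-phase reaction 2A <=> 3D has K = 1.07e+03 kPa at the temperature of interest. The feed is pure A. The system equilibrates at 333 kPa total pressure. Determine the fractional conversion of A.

Take 1 mol A as basis and let X be its fractional conversion, so ξ = 0.5X.
Mole table: n_A = 1 − X; n_D = 1.5X.
n_T = Σnᵢ = 1 + 0.5X.
With p_i = (n_i/n_T)P, K = p_D^3 / (p_A^2).
Setting this equal to 1.07e+03 kPa and taking the physical root (0 < X < 1) gives X = 0.591.

X = 0.591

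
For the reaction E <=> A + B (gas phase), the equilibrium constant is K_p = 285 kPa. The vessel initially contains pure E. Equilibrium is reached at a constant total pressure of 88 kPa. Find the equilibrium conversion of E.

Let X = conversion of E (basis 1 mol E); extent of reaction ξ = X.
Species balance: n_E = 1 − X; n_A = X; n_B = X.
Total moles n_T = 1 + X.
y_i = n_i/n_T, p_i = y_i·P. K_p = p_A p_B / (p_E).
Equating to 285 kPa and solving on 0 < X < 1: X = 0.874.

X = 0.874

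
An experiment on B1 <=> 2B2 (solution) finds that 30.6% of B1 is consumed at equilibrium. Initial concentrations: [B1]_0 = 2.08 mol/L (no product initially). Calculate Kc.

Kc = 1.12 mol/L

Let X = conversion of B1.
Concentrations: [B1] = 2.08 − 2.08X; [B2] = 4.16X.
At X = 0.306: [B1] = 1.44, [B2] = 1.27.
Kc = [B2]^2 / ([B1]) = 1.12 mol/L.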